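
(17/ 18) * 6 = 17/ 3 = 5.67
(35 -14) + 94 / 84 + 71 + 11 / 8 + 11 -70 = 5963 / 168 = 35.49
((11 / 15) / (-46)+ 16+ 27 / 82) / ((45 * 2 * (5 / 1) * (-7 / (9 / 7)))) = -115376 / 17327625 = -0.01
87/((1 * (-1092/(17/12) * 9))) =-0.01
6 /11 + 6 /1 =72 /11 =6.55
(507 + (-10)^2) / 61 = 607 / 61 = 9.95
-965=-965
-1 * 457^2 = -208849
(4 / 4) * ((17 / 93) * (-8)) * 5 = -680 / 93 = -7.31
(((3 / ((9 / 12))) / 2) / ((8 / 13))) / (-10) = -13 / 40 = -0.32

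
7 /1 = 7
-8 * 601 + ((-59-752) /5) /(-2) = -47269 /10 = -4726.90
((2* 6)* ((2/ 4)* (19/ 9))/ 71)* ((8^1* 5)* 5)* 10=76000/ 213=356.81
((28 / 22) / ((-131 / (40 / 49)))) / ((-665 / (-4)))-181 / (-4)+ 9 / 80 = 4868556039 / 107325680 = 45.36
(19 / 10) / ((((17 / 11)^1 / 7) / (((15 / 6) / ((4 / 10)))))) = 7315 / 136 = 53.79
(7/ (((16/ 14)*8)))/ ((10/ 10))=49/ 64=0.77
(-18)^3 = -5832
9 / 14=0.64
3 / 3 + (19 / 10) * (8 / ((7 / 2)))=5.34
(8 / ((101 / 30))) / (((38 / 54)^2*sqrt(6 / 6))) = 174960 / 36461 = 4.80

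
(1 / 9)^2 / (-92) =-1 / 7452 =-0.00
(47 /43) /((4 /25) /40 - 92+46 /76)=-111625 /9333279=-0.01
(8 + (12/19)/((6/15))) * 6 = 1092/19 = 57.47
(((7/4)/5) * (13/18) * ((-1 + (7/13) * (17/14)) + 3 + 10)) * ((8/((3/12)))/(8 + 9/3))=9.31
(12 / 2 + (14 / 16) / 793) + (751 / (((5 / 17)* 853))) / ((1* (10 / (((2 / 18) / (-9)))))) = 65720493151 / 10958149800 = 6.00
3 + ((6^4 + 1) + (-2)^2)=1304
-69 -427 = -496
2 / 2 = 1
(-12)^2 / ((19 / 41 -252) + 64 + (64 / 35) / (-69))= -14258160 / 18571559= -0.77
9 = 9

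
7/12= 0.58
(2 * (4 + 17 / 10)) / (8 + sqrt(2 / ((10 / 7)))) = 456 / 313 - 57 * sqrt(35) / 1565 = 1.24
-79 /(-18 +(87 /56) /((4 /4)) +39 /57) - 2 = 50514 /16771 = 3.01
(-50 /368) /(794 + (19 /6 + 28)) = -75 /455492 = -0.00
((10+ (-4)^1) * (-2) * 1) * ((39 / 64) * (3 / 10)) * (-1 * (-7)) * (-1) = 2457 / 160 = 15.36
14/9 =1.56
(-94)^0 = 1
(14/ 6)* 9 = 21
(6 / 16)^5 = 243 / 32768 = 0.01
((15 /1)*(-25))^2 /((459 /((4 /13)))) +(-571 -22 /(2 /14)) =-418175 /663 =-630.73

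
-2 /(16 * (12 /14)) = -7 /48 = -0.15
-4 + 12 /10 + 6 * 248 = 7426 /5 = 1485.20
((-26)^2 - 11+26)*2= 1382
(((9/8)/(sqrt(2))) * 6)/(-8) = -27 * sqrt(2)/64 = -0.60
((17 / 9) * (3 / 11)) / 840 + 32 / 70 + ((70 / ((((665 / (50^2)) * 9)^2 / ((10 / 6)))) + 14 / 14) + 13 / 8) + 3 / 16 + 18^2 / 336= 13288234961 / 540373680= 24.59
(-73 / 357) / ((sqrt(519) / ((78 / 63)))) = -1898 * sqrt(519) / 3890943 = -0.01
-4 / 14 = -2 / 7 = -0.29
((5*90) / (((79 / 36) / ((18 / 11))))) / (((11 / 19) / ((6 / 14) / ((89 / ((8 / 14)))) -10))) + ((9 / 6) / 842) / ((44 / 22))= -813541484725203 / 140401139032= -5794.41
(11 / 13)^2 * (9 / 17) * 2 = 0.76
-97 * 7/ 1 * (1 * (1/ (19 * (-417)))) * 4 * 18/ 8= 2037/ 2641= 0.77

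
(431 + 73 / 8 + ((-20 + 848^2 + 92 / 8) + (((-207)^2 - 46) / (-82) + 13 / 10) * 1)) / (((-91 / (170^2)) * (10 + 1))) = -1703921598165 / 82082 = -20758772.91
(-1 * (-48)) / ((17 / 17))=48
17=17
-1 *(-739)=739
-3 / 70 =-0.04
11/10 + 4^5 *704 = 7208971/10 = 720897.10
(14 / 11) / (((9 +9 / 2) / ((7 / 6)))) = 98 / 891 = 0.11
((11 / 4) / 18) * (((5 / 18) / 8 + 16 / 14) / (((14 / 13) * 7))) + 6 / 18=0.36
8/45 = 0.18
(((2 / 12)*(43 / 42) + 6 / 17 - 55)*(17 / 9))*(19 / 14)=-4434163 / 31752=-139.65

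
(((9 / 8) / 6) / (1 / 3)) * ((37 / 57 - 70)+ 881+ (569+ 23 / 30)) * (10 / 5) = 2362221 / 1520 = 1554.09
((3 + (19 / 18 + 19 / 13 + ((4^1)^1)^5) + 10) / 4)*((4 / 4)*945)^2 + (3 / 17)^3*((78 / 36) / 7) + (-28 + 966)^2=232958532.22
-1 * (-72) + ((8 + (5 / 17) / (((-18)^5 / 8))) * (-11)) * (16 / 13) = -473808956 / 13049829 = -36.31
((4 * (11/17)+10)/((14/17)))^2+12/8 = 23045/98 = 235.15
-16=-16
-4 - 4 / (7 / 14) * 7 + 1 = -59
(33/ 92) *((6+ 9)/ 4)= 495/ 368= 1.35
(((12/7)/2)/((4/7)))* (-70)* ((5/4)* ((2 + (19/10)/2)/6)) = -2065/32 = -64.53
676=676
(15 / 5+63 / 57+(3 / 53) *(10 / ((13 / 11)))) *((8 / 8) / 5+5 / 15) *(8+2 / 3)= 106688 / 5035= 21.19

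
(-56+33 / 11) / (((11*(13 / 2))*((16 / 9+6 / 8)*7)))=-0.04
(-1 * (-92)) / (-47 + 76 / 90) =-4140 / 2077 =-1.99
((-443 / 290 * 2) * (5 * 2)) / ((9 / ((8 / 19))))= -7088 / 4959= -1.43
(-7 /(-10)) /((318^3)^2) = 7 /10341004328346240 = 0.00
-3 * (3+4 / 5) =-57 / 5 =-11.40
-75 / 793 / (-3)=25 / 793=0.03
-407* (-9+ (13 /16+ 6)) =14245 /16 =890.31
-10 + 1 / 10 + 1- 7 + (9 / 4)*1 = -273 / 20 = -13.65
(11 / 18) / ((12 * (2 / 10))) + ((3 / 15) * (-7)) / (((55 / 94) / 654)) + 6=-92580187 / 59400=-1558.59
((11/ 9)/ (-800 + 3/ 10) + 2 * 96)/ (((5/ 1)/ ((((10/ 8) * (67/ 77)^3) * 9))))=188916157849/ 663798982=284.60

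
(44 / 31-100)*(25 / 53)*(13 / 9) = -993200 / 14787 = -67.17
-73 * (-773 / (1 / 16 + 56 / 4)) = 902864 / 225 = 4012.73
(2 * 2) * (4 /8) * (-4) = -8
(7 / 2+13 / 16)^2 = 4761 / 256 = 18.60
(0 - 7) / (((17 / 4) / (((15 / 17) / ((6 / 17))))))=-70 / 17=-4.12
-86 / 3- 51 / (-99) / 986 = -18289 / 638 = -28.67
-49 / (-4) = 49 / 4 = 12.25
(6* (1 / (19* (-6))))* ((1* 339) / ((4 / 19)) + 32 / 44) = -70883 / 836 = -84.79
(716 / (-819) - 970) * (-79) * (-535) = -41033999.62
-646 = -646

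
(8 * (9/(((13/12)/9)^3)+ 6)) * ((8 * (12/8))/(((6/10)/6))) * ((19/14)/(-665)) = -10121.93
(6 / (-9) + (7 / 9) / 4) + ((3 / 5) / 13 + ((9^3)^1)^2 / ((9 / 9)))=1243570943 / 2340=531440.57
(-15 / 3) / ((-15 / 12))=4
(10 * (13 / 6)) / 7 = 65 / 21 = 3.10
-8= -8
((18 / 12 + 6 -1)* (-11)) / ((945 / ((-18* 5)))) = 6.81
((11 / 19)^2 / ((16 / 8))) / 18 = 121 / 12996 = 0.01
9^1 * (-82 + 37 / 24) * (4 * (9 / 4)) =-52137 / 8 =-6517.12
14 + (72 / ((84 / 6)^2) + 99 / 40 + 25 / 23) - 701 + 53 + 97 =-533.07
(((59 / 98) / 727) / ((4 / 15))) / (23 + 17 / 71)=4189 / 31348240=0.00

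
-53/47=-1.13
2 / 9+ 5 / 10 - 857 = -15413 / 18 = -856.28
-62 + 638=576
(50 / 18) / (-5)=-5 / 9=-0.56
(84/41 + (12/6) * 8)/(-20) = -37/41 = -0.90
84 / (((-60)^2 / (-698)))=-2443 / 150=-16.29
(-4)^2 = 16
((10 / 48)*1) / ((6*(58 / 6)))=5 / 1392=0.00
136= 136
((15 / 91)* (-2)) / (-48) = 5 / 728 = 0.01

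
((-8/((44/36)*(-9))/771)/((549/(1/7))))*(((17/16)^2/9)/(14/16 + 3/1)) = 289/36373211028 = 0.00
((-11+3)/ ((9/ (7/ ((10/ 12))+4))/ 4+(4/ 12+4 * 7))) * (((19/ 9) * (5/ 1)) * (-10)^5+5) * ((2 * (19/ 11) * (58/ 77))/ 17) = 8308159045376/ 183284871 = 45329.21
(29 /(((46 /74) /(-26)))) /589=-27898 /13547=-2.06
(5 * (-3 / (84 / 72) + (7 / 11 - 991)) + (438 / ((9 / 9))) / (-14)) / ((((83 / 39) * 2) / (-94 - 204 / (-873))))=9746865193 / 88561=110058.21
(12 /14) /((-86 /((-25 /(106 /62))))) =2325 /15953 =0.15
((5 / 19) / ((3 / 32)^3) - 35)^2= 80869.83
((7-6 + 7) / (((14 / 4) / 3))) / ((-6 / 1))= -1.14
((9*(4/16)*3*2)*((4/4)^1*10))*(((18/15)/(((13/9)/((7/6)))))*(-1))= -1701/13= -130.85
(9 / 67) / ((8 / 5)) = 45 / 536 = 0.08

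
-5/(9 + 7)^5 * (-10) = 25/524288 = 0.00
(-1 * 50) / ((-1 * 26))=25 / 13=1.92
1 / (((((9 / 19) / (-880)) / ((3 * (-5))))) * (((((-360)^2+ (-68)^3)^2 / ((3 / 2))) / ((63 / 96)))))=5775 / 7192182784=0.00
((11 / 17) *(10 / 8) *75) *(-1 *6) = -12375 / 34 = -363.97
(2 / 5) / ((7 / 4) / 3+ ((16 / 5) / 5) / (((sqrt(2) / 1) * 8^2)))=42000 / 61241 - 360 * sqrt(2) / 61241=0.68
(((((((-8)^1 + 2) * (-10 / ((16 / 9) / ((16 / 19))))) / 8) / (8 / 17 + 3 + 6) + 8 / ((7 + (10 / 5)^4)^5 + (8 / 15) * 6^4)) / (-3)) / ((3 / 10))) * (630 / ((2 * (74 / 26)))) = -24006193953625 / 520402029899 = -46.13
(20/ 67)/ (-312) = -5/ 5226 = -0.00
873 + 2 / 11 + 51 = 10166 / 11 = 924.18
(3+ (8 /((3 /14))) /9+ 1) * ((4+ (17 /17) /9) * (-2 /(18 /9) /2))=-4070 /243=-16.75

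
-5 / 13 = -0.38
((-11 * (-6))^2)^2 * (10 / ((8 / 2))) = 47436840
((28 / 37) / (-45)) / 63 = -4 / 14985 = -0.00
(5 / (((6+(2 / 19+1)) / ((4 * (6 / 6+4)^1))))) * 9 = 380 / 3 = 126.67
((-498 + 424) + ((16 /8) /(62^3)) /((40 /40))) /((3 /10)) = -44090675 /178746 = -246.67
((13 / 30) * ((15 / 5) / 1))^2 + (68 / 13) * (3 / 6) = 5597 / 1300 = 4.31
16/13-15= -13.77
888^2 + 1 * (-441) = 788103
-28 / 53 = -0.53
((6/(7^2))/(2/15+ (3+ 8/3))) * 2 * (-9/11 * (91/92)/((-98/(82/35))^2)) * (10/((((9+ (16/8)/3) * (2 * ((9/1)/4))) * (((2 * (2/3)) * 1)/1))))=-0.00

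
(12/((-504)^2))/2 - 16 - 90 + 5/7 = -4457375/42336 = -105.29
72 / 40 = 9 / 5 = 1.80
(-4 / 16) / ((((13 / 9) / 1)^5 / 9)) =-0.36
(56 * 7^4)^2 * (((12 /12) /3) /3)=18078415936 /9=2008712881.78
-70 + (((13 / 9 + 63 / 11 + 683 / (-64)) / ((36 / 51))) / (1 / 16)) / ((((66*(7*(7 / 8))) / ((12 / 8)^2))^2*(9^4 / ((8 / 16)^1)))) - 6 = -152976626576945 / 2012850344736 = -76.00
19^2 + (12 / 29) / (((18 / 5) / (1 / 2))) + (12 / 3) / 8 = 62911 / 174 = 361.56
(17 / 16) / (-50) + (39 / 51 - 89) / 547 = -1358083 / 7439200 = -0.18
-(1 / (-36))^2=-1 / 1296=-0.00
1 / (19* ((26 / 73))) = 73 / 494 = 0.15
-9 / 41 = -0.22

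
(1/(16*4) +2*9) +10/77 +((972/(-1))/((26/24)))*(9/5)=-1596.87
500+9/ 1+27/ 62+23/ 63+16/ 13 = 25949149/ 50778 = 511.03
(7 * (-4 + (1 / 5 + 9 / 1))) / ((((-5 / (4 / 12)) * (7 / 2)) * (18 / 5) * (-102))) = 0.00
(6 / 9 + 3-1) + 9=35 / 3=11.67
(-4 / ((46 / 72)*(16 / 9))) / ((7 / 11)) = -891 / 161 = -5.53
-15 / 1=-15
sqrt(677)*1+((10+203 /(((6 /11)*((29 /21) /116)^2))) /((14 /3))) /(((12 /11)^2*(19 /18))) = sqrt(677)+476622267 /1064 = 447979.28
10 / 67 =0.15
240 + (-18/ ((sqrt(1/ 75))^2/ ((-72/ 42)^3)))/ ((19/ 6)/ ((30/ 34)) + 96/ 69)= 5677532880/ 3535987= 1605.64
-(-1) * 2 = 2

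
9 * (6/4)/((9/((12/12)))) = 3/2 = 1.50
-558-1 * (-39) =-519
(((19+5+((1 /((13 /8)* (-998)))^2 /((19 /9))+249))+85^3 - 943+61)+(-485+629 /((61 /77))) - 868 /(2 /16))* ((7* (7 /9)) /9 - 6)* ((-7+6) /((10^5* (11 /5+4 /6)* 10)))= 170193357428960063 /149011523487450000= 1.14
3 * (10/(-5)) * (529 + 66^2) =-29310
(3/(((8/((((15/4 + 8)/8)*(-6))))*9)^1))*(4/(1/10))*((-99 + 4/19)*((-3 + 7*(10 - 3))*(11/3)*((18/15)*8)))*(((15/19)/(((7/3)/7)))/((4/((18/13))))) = 9039359835/4693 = 1926136.76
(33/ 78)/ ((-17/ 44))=-242/ 221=-1.10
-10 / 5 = -2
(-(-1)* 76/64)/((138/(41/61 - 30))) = -0.25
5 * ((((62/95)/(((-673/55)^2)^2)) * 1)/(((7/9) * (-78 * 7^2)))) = -851008125/17380062353032561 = -0.00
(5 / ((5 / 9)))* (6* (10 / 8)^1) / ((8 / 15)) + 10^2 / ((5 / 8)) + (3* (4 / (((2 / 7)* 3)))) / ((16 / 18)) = 302.31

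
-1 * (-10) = 10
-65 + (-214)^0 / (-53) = -3446 / 53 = -65.02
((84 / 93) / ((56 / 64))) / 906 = 16 / 14043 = 0.00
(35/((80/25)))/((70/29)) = 4.53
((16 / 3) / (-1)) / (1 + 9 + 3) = -16 / 39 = -0.41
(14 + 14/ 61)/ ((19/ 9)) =7812/ 1159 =6.74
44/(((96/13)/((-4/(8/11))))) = -1573/48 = -32.77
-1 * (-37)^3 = 50653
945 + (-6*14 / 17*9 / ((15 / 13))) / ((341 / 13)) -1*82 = 24971467 / 28985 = 861.53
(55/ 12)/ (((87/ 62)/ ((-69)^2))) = 901945/ 58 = 15550.78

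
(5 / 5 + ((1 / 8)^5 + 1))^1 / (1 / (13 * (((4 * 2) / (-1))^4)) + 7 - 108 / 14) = -5963867 / 2129864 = -2.80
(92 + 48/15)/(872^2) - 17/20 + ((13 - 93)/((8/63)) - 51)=-681.85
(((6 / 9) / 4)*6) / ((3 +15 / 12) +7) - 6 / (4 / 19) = -2557 / 90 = -28.41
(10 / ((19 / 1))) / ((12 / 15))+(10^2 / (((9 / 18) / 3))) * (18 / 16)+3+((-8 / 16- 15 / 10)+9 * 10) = 29133 / 38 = 766.66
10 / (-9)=-10 / 9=-1.11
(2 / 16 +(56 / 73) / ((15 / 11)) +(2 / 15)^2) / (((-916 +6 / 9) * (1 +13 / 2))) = -92681 / 902061000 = -0.00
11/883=0.01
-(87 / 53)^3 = -4.42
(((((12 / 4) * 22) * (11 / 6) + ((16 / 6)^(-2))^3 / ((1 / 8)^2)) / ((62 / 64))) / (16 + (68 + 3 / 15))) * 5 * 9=66.85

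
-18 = -18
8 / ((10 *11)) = 0.07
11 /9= 1.22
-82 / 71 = -1.15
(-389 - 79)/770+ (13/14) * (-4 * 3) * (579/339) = -854412/43505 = -19.64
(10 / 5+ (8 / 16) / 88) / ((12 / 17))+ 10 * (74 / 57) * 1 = 634979 / 40128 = 15.82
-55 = -55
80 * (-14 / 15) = -224 / 3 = -74.67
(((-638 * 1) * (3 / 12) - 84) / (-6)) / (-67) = -487 / 804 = -0.61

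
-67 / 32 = -2.09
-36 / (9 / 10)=-40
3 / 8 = 0.38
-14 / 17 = -0.82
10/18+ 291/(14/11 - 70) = -103/28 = -3.68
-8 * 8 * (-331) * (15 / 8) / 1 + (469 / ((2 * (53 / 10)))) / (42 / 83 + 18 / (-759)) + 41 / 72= 64111826411 / 1610352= 39812.31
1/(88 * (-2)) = -0.01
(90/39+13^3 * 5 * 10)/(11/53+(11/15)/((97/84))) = 36708796400/281567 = 130373.22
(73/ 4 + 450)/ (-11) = -1873/ 44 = -42.57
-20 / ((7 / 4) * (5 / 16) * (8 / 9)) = -288 / 7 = -41.14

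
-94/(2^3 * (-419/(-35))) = -1645/1676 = -0.98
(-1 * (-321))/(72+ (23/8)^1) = 2568/599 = 4.29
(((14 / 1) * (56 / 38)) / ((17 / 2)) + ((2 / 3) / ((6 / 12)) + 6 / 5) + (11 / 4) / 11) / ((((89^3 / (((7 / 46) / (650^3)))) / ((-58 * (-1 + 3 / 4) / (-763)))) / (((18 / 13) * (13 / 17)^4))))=-0.00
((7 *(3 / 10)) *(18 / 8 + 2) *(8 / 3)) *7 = 833 / 5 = 166.60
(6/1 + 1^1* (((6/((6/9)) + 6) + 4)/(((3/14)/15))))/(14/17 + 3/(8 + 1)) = 68136/59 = 1154.85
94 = 94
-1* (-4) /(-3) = -4 /3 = -1.33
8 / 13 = 0.62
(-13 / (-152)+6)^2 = 855625 / 23104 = 37.03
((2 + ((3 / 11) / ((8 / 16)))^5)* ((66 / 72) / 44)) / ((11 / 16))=329878 / 5314683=0.06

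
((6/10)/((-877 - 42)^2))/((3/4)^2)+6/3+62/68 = 1254173629/430726110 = 2.91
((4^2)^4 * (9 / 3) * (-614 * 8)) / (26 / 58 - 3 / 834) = -2595261251584 / 1195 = -2171766737.73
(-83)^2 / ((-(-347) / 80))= 551120 / 347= 1588.24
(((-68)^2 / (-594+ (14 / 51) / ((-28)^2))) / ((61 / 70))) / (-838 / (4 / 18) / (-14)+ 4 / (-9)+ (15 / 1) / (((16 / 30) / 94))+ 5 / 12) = -14559773760 / 4747960553083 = -0.00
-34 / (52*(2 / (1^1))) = -17 / 52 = -0.33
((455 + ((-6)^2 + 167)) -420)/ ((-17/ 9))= -126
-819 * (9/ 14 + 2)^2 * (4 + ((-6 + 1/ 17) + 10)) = -21943701/ 476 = -46100.21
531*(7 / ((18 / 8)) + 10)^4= 11438788784 / 729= 15691068.29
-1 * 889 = -889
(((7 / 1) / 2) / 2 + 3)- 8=-13 / 4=-3.25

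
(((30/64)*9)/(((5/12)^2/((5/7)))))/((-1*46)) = -243/644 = -0.38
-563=-563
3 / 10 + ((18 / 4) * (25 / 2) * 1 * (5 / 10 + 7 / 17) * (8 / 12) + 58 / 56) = 42277 / 1190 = 35.53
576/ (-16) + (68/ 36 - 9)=-388/ 9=-43.11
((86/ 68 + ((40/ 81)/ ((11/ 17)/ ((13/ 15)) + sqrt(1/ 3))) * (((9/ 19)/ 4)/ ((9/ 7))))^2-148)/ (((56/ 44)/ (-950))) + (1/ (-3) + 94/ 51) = 534006363444125 * sqrt(3)/ 3733092280539 + 1410707451295799176729/ 12946364028909252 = 109213.30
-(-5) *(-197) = -985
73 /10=7.30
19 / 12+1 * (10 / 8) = 17 / 6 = 2.83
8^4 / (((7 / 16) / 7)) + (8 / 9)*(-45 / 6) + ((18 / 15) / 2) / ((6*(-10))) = 19658797 / 300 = 65529.32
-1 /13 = -0.08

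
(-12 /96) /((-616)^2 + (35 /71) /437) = -31027 /94187050776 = -0.00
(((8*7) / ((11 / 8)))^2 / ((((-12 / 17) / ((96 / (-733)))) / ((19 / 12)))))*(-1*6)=-259309568 / 88693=-2923.68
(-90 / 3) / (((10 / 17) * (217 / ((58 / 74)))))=-1479 / 8029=-0.18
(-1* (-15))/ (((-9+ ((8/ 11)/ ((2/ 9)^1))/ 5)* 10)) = -55/ 306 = -0.18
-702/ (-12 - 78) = 39/ 5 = 7.80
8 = 8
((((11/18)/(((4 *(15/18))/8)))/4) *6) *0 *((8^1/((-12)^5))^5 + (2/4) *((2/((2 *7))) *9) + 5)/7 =0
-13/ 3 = -4.33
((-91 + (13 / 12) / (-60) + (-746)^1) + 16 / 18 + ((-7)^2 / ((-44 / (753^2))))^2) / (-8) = -1447349235340753 / 29040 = -49839849701.82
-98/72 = -49/36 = -1.36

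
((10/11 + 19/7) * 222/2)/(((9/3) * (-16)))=-10323/1232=-8.38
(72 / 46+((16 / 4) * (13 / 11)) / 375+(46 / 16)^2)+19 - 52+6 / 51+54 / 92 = -2317579877 / 103224000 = -22.45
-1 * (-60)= 60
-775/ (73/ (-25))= 19375/ 73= 265.41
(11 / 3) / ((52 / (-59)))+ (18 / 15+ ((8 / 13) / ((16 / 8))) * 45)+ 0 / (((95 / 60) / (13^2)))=8491 / 780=10.89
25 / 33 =0.76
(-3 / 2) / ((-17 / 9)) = 27 / 34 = 0.79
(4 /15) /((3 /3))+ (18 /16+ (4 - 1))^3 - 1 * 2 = 525743 /7680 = 68.46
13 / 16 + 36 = 36.81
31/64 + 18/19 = 1741/1216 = 1.43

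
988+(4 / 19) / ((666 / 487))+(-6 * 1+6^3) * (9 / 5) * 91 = 35386.15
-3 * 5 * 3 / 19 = -45 / 19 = -2.37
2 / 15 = 0.13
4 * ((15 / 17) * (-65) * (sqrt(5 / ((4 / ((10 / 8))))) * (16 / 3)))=-26000 / 17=-1529.41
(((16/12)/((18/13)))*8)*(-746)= -155168/27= -5746.96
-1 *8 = -8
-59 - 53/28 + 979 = 25707/28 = 918.11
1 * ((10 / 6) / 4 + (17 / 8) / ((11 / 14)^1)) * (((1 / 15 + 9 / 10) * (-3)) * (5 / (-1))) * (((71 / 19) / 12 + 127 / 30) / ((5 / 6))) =468959 / 1900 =246.82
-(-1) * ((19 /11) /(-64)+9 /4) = 1565 /704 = 2.22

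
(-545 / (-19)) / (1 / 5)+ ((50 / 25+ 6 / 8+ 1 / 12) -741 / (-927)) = 147.05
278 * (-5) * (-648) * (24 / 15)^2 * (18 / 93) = 69175296 / 155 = 446292.23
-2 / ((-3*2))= 1 / 3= 0.33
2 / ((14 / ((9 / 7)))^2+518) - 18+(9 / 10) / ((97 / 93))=-428478993 / 25007570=-17.13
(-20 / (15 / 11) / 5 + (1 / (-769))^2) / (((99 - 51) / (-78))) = 338258297 / 70963320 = 4.77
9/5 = 1.80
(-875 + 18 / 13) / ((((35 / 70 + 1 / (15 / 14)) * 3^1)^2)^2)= -113570000 / 44444413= -2.56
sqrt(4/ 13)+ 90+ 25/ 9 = 2 * sqrt(13)/ 13+ 835/ 9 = 93.33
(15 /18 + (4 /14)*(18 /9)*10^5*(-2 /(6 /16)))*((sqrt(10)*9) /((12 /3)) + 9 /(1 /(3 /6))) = -38399895*sqrt(10) /56-38399895 /28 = -3539837.86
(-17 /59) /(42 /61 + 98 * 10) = -1037 /3529498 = -0.00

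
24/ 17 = 1.41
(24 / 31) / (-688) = -3 / 2666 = -0.00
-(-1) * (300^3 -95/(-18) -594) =485989403/18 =26999411.28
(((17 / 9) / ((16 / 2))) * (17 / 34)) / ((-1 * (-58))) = 17 / 8352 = 0.00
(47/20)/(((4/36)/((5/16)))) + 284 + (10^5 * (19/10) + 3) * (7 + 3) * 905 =110049756199/64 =1719527440.61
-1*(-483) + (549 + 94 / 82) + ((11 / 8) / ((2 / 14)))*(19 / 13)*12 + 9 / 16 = 10255061 / 8528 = 1202.52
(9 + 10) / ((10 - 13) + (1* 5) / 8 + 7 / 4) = -152 / 5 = -30.40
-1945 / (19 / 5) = -9725 / 19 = -511.84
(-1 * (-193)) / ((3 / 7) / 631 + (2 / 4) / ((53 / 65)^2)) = 4789238258 / 18678679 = 256.40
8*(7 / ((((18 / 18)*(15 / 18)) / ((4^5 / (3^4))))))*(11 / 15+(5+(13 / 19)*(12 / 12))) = 209764352 / 38475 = 5451.96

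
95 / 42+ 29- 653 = -26113 / 42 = -621.74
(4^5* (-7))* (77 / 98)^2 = -30976 / 7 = -4425.14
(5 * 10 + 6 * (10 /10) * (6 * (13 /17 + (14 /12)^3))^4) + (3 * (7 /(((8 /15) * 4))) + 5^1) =5571499419391141 /23380534656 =238296.49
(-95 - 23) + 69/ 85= -9961/ 85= -117.19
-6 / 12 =-1 / 2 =-0.50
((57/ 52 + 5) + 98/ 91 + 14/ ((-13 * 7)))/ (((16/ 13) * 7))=365/ 448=0.81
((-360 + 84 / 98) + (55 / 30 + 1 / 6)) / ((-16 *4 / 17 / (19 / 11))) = 201875 / 1232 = 163.86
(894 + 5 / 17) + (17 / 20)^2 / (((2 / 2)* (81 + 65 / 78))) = 1492949339 / 1669400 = 894.30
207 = 207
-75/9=-25/3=-8.33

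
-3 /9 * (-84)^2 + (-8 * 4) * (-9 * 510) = 144528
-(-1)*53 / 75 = 53 / 75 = 0.71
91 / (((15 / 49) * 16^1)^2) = 218491 / 57600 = 3.79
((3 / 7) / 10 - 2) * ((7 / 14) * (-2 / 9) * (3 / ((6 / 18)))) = 137 / 70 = 1.96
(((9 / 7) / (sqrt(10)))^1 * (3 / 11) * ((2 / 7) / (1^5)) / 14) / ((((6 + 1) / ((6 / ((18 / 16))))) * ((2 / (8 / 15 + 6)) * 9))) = 8 * sqrt(10) / 40425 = 0.00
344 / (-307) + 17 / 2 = 4531 / 614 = 7.38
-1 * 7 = -7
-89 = -89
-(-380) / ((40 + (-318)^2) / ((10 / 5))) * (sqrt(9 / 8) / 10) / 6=19 * sqrt(2) / 202328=0.00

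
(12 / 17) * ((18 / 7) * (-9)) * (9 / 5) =-17496 / 595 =-29.41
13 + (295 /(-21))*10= -2677 /21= -127.48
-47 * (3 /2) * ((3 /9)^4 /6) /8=-47 /2592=-0.02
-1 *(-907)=907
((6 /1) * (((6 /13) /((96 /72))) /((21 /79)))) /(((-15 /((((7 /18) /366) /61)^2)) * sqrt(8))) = -553 * sqrt(2) /13996483750080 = -0.00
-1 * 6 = -6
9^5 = 59049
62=62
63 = 63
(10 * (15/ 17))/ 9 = 0.98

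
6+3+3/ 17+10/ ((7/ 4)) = 1772/ 119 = 14.89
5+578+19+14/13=7840/13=603.08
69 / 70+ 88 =6229 / 70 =88.99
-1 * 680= -680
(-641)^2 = 410881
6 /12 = 1 /2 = 0.50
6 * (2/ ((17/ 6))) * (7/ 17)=504/ 289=1.74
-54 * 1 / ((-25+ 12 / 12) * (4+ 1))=9 / 20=0.45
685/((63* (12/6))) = 685/126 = 5.44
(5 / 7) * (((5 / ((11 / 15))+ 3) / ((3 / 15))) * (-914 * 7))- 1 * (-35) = -2467415 / 11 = -224310.45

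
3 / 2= 1.50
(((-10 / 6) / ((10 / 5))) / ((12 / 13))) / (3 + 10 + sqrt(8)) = -845 / 11592 + 65*sqrt(2) / 5796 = -0.06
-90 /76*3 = -135 /38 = -3.55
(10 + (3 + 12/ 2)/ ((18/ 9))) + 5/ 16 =237/ 16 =14.81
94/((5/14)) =1316/5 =263.20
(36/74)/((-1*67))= -18/2479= -0.01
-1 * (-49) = 49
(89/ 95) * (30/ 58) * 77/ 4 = 20559/ 2204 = 9.33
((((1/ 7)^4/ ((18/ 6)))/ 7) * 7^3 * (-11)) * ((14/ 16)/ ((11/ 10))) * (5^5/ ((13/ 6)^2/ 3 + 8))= -140625/ 7231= -19.45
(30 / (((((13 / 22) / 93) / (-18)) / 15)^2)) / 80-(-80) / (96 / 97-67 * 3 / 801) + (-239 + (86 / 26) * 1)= 2189540811736774 / 3233477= 677147482.95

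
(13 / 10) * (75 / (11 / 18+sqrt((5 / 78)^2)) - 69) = 21606 / 395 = 54.70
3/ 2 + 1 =5/ 2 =2.50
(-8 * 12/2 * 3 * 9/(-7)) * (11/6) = 2376/7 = 339.43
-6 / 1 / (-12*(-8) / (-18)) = 9 / 8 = 1.12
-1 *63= -63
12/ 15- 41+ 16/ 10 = -193/ 5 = -38.60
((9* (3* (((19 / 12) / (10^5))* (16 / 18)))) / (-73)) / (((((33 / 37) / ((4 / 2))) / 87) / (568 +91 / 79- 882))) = 100772941 / 317185000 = 0.32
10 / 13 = 0.77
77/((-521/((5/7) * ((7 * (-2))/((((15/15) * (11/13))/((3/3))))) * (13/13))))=910/521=1.75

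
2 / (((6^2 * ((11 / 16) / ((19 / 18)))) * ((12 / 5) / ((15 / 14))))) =475 / 12474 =0.04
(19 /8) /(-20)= -19 /160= -0.12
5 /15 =1 /3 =0.33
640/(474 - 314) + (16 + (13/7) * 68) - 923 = -5437/7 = -776.71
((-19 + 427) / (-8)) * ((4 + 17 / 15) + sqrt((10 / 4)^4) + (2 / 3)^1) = -12291 / 20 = -614.55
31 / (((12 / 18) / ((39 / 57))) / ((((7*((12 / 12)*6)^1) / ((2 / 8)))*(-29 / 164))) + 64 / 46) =16934463 / 742115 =22.82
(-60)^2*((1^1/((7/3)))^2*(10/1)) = 324000/49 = 6612.24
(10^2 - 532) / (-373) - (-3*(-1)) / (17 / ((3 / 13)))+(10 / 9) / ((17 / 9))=140605 / 82433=1.71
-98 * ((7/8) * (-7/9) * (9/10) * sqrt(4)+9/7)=-119/20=-5.95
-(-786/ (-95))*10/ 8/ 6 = -131/ 76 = -1.72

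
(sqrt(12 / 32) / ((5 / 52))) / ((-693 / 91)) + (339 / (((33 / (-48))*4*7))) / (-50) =678 / 1925 - 169*sqrt(6) / 495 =-0.48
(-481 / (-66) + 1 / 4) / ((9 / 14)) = 6965 / 594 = 11.73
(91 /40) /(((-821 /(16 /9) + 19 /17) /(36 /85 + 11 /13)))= -19642 /3132725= -0.01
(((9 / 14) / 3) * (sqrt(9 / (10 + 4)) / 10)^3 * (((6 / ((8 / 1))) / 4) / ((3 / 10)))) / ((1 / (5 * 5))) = 81 * sqrt(14) / 175616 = 0.00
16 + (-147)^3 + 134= -3176373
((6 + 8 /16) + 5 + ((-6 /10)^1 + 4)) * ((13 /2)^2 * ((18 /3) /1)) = 75543 /20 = 3777.15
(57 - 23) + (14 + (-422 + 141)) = -233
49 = 49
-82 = -82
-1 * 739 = -739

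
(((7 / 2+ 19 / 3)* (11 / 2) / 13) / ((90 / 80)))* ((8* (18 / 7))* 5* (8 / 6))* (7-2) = 2535.78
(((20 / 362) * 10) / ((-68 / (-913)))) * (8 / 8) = 22825 / 3077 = 7.42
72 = 72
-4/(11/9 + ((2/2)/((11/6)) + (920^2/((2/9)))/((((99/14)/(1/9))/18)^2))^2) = -4743684/110084201972336695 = -0.00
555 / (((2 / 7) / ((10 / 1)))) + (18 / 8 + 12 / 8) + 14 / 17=19429.57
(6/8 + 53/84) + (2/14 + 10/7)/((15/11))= 38/15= 2.53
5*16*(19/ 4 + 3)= 620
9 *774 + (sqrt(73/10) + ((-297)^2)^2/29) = sqrt(730)/10 + 7781029695/29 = 268311371.49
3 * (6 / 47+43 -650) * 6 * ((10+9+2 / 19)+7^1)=-254653344 / 893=-285166.12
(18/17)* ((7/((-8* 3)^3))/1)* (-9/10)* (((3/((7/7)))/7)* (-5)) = -9/8704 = -0.00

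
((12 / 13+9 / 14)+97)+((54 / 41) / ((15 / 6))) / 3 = 3684047 / 37310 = 98.74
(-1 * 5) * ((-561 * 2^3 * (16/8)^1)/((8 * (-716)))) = -2805/358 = -7.84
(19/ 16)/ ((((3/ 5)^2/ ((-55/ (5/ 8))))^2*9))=5747500/ 729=7884.09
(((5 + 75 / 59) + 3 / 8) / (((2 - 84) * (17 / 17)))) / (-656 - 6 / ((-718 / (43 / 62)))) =34911673 / 282560854888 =0.00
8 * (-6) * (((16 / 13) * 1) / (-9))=256 / 39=6.56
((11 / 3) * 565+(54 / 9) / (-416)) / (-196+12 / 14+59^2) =9048977 / 14352624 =0.63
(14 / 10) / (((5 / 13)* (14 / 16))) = 104 / 25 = 4.16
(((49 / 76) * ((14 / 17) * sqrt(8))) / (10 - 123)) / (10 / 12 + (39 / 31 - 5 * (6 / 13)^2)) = -10781862 * sqrt(2) / 1177494239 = -0.01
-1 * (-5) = 5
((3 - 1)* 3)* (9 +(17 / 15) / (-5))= 1316 / 25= 52.64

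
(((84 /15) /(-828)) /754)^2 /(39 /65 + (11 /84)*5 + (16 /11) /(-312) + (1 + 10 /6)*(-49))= -3773 /6068816287708005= -0.00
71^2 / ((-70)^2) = 1.03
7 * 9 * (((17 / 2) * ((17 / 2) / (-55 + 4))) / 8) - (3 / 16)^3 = -45723 / 4096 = -11.16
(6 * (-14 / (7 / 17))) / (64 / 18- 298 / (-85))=-78030 / 2701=-28.89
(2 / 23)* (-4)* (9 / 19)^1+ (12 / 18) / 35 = -6686 / 45885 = -0.15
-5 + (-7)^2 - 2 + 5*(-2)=32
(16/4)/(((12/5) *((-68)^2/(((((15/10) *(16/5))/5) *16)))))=0.01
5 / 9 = 0.56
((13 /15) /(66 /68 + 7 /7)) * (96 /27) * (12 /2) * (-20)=-113152 /603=-187.65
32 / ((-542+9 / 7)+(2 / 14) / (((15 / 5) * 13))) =-4368 / 73807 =-0.06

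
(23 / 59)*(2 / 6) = 23 / 177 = 0.13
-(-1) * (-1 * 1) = -1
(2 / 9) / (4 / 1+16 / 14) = 0.04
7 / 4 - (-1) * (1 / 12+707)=4253 / 6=708.83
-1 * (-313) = 313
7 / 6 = 1.17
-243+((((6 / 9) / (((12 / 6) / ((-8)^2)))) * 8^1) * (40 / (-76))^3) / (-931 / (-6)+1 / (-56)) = -8694434381 / 35755967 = -243.16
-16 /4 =-4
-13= -13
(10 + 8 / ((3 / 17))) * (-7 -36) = -7138 / 3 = -2379.33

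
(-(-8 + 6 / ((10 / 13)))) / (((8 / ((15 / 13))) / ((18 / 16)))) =27 / 832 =0.03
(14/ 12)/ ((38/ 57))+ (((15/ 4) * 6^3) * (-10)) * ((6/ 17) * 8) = -1555081/ 68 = -22868.84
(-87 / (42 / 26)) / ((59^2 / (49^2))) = -129311 / 3481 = -37.15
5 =5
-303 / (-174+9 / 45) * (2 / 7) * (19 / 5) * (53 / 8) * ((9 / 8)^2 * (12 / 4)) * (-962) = -35663457843 / 778624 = -45803.18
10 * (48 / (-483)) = -160 / 161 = -0.99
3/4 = 0.75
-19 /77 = -0.25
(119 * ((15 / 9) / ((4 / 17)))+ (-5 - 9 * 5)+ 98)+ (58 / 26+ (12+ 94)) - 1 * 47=148535 / 156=952.15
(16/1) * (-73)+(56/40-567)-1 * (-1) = -8663/5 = -1732.60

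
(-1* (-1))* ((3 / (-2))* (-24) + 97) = 133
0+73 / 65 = 73 / 65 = 1.12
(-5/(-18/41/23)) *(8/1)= 18860/9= 2095.56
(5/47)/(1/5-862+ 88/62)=-775/6267873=-0.00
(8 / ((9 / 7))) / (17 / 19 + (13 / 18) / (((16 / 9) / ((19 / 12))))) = 19456 / 4809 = 4.05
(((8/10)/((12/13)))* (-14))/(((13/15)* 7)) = -2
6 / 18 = 0.33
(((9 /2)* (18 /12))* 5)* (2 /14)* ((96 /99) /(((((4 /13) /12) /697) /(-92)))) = -900300960 /77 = -11692220.26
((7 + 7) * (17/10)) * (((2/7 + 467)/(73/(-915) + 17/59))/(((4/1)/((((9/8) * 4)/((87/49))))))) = 33821.01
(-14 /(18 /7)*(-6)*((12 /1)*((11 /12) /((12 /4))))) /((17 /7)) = 7546 /153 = 49.32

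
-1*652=-652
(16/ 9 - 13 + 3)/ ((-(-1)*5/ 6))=-148/ 15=-9.87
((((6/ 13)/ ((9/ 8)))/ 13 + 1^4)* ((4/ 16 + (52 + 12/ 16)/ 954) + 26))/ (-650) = -52499263/ 1257562800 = -0.04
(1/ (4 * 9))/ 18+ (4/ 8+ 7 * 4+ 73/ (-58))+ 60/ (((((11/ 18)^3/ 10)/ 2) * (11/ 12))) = 1585662638909/ 275133672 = 5763.24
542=542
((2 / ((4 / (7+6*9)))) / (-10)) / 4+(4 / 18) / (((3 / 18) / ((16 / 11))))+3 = 11027 / 2640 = 4.18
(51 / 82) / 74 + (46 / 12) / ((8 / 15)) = 174659 / 24272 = 7.20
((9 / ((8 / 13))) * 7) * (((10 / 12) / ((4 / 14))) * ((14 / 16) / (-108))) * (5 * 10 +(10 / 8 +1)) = -4659655 / 36864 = -126.40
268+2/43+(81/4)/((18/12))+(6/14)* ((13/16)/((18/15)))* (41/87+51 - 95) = 32192401/119712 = 268.92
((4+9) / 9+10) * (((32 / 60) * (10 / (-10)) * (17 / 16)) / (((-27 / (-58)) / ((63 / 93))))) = -355453 / 37665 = -9.44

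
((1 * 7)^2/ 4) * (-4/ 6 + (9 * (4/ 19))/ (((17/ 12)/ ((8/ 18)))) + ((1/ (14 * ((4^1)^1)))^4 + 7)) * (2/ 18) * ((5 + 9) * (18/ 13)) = 5078382509/ 27783168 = 182.79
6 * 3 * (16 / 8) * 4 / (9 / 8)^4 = 65536 / 729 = 89.90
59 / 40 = 1.48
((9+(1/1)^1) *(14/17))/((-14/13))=-130/17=-7.65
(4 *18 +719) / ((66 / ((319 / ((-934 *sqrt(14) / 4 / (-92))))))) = 150742 *sqrt(14) / 1401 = 402.59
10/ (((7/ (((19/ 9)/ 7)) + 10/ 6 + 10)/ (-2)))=-285/ 497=-0.57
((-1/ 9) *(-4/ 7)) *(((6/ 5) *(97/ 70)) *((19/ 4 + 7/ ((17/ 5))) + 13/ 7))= 5335/ 5831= 0.91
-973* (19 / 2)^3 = -6673807 / 8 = -834225.88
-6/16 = -0.38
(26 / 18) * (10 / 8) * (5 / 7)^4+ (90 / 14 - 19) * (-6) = 6560369 / 86436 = 75.90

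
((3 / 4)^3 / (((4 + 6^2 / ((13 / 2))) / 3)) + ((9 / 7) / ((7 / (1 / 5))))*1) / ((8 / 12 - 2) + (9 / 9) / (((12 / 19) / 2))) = 988227 / 10693760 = 0.09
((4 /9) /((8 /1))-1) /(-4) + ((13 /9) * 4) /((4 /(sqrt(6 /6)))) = 121 /72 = 1.68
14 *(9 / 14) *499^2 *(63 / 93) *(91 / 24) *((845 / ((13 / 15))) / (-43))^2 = 1357038798058125 / 458552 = 2959400020.19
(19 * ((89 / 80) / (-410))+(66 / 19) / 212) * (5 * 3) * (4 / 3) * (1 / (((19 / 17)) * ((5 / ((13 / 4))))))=-256721777 / 627562400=-0.41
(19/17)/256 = 19/4352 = 0.00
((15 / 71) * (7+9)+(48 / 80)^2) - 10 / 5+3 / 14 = 48571 / 24850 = 1.95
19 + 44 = 63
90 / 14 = 45 / 7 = 6.43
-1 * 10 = -10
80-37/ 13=1003/ 13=77.15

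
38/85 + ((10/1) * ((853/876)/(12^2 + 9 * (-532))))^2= 157224604414117/351683156600640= 0.45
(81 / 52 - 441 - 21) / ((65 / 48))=-287316 / 845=-340.02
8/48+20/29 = 149/174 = 0.86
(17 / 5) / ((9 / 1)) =17 / 45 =0.38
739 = 739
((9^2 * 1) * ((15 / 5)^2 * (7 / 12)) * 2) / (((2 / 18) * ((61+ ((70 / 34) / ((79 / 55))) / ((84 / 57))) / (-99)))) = -4070877426 / 332917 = -12227.90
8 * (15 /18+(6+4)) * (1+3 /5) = 416 /3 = 138.67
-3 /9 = -1 /3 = -0.33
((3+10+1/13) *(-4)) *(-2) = 1360/13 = 104.62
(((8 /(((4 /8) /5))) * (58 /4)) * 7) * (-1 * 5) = -40600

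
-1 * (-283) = 283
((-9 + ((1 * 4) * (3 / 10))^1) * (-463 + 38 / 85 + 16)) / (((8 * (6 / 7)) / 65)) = 44903131 / 1360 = 33017.01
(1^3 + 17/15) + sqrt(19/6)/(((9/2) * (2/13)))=32/15 + 13 * sqrt(114)/54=4.70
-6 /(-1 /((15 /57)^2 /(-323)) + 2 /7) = -1050 /816271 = -0.00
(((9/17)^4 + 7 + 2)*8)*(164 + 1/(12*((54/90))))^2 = 1470848337125/751689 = 1956724.57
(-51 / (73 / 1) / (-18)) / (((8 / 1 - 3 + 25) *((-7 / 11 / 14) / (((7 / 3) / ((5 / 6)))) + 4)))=1309 / 4030695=0.00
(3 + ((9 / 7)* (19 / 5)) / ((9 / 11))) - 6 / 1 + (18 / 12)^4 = 4499 / 560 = 8.03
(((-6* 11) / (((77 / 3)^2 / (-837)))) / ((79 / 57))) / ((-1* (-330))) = 429381 / 2341955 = 0.18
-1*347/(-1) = 347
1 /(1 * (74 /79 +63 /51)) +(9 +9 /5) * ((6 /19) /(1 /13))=12413989 /277115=44.80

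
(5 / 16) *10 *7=175 / 8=21.88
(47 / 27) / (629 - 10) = 47 / 16713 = 0.00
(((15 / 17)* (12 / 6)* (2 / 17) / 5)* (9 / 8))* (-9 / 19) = -243 / 10982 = -0.02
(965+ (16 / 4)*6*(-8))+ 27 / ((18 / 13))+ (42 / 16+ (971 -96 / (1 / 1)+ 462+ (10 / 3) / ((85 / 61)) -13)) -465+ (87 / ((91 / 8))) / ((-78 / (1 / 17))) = 799538413 / 482664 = 1656.51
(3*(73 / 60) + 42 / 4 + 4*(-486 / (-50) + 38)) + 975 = 1180.03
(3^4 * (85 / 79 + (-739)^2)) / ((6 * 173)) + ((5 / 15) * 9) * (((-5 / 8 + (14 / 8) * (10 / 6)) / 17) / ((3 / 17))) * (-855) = 4445283327 / 109336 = 40657.09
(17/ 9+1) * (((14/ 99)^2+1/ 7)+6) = 10993190/ 617463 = 17.80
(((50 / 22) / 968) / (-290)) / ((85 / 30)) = -15 / 5249464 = -0.00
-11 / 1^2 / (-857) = 11 / 857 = 0.01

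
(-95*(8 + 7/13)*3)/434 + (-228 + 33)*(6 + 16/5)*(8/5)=-2876.01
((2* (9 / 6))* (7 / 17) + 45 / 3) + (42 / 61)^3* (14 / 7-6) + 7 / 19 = 1121577407 / 73314863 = 15.30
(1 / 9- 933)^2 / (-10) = -35246408 / 405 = -87028.17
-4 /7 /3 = -4 /21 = -0.19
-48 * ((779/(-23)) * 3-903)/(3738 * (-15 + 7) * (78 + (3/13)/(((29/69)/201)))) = -2903654/339181759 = -0.01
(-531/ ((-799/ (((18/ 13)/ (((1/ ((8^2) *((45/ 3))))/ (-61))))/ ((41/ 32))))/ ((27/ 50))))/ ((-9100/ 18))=217617767424/ 4844237125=44.92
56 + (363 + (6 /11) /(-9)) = 13825 /33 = 418.94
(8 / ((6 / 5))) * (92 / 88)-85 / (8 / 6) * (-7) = 59825 / 132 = 453.22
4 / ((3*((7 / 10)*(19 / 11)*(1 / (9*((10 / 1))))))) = 13200 / 133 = 99.25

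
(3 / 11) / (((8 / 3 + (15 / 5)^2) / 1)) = 9 / 385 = 0.02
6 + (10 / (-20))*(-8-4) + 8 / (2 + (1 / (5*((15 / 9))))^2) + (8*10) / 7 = 27.40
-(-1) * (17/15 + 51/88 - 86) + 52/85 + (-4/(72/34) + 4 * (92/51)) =-1054885/13464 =-78.35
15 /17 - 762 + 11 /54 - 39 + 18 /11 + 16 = -7899439 /10098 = -782.28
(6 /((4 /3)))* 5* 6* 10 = 1350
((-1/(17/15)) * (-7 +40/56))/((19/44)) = 29040/2261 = 12.84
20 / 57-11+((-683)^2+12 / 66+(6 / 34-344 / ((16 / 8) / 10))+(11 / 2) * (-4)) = 4953628583 / 10659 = 464736.71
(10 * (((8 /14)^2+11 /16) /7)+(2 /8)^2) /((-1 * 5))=-8293 /27440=-0.30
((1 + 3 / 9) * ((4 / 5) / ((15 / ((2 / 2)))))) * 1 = 0.07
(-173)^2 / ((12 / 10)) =149645 / 6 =24940.83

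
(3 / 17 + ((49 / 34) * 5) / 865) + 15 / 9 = 32671 / 17646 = 1.85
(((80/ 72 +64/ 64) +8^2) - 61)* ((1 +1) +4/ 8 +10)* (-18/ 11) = -1150/ 11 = -104.55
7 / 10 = 0.70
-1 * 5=-5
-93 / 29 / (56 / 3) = -279 / 1624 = -0.17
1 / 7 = 0.14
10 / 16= 5 / 8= 0.62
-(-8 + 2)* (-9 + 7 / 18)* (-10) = 1550 / 3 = 516.67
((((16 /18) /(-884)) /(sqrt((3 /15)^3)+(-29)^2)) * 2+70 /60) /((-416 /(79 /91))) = -8103633253559 /3328445959046208 - 395 * sqrt(5) /1664222979523104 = -0.00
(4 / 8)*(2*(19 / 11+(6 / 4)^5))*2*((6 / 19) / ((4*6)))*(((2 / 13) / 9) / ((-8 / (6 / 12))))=-0.00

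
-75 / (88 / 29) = -2175 / 88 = -24.72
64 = 64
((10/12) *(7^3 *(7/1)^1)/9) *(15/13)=60025/234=256.52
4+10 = 14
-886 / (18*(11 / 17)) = -7531 / 99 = -76.07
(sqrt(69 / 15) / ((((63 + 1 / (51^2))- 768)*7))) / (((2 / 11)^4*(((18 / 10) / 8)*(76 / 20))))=-21156245*sqrt(115) / 487765264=-0.47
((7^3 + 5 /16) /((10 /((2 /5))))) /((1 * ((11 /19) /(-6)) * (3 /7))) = -730569 /2200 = -332.08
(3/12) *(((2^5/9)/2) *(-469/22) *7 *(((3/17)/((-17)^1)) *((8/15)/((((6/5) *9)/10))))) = 262640/772497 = 0.34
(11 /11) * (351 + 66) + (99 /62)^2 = 1612749 /3844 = 419.55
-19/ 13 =-1.46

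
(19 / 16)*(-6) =-57 / 8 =-7.12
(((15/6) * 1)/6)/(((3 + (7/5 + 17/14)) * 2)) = 0.04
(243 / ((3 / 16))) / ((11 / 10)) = 12960 / 11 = 1178.18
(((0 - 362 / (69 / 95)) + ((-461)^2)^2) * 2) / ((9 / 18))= 12465588284156 / 69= 180660699770.38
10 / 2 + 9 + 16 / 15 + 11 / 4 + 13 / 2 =1459 / 60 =24.32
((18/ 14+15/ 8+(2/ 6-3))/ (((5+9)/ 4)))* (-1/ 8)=-83/ 4704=-0.02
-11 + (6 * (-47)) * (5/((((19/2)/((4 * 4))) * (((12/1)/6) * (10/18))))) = -40817/19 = -2148.26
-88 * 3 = -264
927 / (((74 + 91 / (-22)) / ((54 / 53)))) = 1101276 / 81461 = 13.52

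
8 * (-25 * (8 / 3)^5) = -6553600 / 243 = -26969.55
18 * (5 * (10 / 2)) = 450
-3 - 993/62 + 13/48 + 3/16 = -13807/744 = -18.56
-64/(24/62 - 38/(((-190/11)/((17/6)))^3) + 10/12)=-77352192000/1677761293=-46.10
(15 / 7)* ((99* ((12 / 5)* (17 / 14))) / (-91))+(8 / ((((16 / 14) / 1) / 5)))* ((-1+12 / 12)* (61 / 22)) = -30294 / 4459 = -6.79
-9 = -9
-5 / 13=-0.38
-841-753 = -1594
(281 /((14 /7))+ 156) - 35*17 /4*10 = -1191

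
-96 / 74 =-48 / 37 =-1.30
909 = 909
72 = 72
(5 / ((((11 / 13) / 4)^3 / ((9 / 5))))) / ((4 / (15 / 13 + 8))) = 2895984 / 1331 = 2175.80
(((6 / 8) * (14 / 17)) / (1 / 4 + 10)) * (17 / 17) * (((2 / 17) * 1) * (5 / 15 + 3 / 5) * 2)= 784 / 59245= 0.01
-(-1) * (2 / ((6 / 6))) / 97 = 2 / 97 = 0.02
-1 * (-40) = 40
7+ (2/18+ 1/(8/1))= 521/72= 7.24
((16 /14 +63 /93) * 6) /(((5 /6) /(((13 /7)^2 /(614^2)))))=120159 /1002149617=0.00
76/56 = 19/14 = 1.36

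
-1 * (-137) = 137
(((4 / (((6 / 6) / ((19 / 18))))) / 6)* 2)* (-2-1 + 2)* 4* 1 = -152 / 27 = -5.63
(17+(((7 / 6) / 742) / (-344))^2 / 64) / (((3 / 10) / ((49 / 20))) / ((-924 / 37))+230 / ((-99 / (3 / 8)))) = -196492879477411517 / 10126496118226944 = -19.40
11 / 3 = 3.67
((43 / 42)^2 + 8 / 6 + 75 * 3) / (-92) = -401101 / 162288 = -2.47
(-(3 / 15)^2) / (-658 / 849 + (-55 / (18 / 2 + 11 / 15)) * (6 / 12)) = 247908 / 22314025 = 0.01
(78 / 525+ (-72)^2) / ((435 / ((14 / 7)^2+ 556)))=14515616 / 2175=6673.85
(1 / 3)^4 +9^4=531442 / 81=6561.01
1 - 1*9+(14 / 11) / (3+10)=-1130 / 143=-7.90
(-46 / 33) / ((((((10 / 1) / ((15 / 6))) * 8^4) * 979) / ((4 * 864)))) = -207 / 689216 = -0.00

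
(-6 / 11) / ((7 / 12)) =-0.94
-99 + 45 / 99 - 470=-6254 / 11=-568.55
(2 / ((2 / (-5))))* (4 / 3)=-20 / 3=-6.67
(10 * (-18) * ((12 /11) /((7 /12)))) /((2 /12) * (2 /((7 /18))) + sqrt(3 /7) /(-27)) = -37791360 /96151 - 233280 * sqrt(21) /96151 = -404.16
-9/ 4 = -2.25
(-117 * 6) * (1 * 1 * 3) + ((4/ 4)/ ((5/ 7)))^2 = -52601/ 25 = -2104.04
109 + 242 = 351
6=6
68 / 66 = 34 / 33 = 1.03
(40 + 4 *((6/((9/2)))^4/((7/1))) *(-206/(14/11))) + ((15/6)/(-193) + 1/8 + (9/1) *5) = -1269758251/6128136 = -207.20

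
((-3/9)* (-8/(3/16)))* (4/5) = 512/45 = 11.38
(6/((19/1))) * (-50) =-15.79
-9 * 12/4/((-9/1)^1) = 3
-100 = -100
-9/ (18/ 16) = -8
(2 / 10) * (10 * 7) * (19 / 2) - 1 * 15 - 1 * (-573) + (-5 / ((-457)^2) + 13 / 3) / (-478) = 103472252992 / 149744733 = 690.99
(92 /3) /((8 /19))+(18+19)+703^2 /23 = 2980411 /138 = 21597.18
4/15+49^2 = 36019/15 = 2401.27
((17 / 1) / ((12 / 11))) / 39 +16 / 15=1.47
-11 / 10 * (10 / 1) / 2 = -11 / 2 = -5.50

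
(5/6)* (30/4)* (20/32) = 125/32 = 3.91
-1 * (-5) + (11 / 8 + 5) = 91 / 8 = 11.38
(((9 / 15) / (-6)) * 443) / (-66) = 0.67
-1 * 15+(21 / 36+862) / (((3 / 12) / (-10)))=-34518.33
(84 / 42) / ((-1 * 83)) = -2 / 83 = -0.02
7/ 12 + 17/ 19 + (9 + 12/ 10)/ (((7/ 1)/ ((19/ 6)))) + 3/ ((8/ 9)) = 151099/ 15960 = 9.47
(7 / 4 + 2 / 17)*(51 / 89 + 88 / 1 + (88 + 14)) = 2154047 / 6052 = 355.92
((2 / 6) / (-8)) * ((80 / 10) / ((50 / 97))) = -97 / 150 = -0.65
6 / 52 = 3 / 26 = 0.12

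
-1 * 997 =-997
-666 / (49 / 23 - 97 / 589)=-338.80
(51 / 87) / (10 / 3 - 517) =-51 / 44689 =-0.00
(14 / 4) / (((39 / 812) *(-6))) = -1421 / 117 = -12.15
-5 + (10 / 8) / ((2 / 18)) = 6.25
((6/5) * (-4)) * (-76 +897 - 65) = -18144/5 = -3628.80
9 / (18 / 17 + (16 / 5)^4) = 0.08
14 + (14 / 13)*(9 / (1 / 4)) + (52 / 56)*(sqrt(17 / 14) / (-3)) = 686 / 13- 13*sqrt(238) / 588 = 52.43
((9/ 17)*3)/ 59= 27/ 1003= 0.03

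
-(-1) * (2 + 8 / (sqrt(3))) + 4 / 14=16 / 7 + 8 * sqrt(3) / 3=6.90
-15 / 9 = -5 / 3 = -1.67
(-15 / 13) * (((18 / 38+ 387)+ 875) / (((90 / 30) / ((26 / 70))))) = -23987 / 133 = -180.35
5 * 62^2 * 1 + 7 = 19227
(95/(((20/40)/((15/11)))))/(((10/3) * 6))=285/22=12.95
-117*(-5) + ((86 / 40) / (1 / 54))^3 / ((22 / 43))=67305130083 / 22000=3059324.09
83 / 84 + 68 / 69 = 1271 / 644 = 1.97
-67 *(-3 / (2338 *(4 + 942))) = 201 / 2211748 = 0.00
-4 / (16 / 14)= -7 / 2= -3.50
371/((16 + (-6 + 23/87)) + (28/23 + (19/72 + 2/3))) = 17816904/596089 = 29.89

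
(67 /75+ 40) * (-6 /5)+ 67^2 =554991 /125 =4439.93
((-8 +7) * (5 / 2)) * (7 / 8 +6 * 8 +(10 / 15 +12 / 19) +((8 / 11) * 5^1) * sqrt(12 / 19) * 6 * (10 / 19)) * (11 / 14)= -1258345 / 12768- 6000 * sqrt(57) / 2527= -116.48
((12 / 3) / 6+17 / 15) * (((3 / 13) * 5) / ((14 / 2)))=27 / 91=0.30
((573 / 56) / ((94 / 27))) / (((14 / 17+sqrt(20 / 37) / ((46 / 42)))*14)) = 5147836011 / 6776494592 -308507211*sqrt(185) / 6776494592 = 0.14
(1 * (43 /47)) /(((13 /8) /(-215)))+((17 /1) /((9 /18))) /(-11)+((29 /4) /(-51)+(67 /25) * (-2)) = -4443701381 /34277100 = -129.64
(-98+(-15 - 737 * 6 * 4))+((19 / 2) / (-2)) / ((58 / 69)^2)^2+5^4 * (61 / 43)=-32941283988769 / 1946437312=-16923.89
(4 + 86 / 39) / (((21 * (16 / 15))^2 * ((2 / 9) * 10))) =1815 / 326144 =0.01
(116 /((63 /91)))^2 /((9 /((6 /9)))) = 4548128 /2187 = 2079.62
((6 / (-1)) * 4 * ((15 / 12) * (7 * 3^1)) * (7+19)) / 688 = -4095 / 172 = -23.81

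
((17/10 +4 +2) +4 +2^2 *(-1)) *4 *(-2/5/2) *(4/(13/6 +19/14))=-6468/925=-6.99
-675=-675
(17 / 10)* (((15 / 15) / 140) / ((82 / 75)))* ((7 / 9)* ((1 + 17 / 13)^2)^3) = 258187500 / 197899169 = 1.30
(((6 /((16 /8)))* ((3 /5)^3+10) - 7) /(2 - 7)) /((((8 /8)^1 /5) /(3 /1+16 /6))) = -50252 /375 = -134.01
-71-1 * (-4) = -67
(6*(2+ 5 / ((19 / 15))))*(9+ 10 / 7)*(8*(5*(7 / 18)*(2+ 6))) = 2639680 / 57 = 46310.18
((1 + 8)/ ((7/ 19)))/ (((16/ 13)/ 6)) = 6669/ 56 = 119.09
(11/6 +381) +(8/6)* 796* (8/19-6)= -210455/38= -5538.29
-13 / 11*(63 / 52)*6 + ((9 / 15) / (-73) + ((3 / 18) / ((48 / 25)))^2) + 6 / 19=-52364179283 / 6327383040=-8.28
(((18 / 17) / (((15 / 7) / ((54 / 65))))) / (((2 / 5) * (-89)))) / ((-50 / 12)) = 6804 / 2458625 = 0.00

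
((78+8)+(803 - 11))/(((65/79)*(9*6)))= 34681/1755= 19.76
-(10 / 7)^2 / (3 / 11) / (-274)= 550 / 20139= 0.03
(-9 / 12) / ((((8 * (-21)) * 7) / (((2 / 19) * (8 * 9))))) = 9 / 1862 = 0.00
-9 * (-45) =405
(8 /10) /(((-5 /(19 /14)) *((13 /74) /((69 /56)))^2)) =-123838371 /11593400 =-10.68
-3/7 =-0.43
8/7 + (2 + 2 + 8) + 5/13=1231/91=13.53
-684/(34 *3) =-114/17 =-6.71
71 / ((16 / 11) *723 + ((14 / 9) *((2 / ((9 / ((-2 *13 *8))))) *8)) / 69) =4365009 / 64141040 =0.07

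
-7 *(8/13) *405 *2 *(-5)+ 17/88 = 19958621/1144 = 17446.35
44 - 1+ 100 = 143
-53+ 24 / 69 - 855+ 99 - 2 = -18645 / 23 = -810.65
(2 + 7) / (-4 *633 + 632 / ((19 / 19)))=-9 / 1900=-0.00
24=24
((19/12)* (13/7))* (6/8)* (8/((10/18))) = 2223/70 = 31.76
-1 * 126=-126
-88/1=-88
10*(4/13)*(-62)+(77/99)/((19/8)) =-423352/2223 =-190.44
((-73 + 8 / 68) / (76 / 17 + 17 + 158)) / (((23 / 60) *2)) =-4130 / 7797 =-0.53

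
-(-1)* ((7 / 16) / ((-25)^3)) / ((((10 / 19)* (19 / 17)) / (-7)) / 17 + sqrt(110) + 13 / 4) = 371853699 / 407082247437500 - 28647703* sqrt(110) / 101770561859375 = -0.00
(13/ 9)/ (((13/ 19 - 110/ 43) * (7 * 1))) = -10621/ 96453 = -0.11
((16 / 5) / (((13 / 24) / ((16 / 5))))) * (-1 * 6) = -36864 / 325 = -113.43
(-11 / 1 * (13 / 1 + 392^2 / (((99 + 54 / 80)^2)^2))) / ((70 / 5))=-36138738187588223 / 3537634644271854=-10.22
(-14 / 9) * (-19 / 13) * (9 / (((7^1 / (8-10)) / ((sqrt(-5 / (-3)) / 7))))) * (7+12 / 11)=-6764 * sqrt(15) / 3003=-8.72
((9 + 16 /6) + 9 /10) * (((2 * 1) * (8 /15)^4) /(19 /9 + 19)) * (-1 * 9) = -772096 /890625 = -0.87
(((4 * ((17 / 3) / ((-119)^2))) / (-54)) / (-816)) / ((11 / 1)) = 1 / 302818824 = 0.00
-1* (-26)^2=-676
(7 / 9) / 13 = 7 / 117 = 0.06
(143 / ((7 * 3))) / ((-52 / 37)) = -407 / 84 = -4.85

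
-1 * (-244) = 244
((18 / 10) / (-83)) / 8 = -9 / 3320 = -0.00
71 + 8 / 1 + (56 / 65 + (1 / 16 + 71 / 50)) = 422989 / 5200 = 81.34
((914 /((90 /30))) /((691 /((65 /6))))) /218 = 29705 /1355742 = 0.02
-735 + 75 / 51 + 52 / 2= -12028 / 17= -707.53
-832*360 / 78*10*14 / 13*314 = -168806400 / 13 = -12985107.69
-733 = -733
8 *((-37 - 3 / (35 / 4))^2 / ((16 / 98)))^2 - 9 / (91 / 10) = 583622928.21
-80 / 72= -1.11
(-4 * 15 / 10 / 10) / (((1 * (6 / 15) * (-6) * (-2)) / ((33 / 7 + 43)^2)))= -284.58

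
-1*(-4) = 4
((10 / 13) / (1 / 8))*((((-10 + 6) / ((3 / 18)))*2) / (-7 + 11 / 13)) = 48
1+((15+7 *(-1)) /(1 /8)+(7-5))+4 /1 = 71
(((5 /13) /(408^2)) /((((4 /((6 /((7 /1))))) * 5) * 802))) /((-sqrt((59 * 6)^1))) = -sqrt(354) /2867134652928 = -0.00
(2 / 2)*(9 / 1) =9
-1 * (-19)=19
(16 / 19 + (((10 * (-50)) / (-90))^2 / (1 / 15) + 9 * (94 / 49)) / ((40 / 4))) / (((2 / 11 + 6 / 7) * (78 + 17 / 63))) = 67557479 / 112426800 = 0.60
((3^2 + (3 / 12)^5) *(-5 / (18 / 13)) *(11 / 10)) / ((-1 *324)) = 1318031 / 11943936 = 0.11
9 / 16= 0.56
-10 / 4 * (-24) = 60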